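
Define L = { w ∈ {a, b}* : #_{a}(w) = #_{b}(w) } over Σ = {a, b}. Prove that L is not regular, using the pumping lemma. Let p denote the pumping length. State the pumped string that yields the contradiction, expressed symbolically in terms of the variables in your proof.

Suppose for contradiction that L is regular, and let p be the pumping length.
Choose w = a^p b^p ∈ L with |w| = 2p ≥ p.
By the pumping lemma, w = xyz with |xy| ≤ p and |y| > 0.
Because |xy| ≤ p and w begins with p copies of a, we have y = a^k with 1 ≤ k ≤ p.
Pump with i = 2: xy^2z = a^{p+k} b^p has p+k occurrences of a but only p of b. Since k ≥ 1 the counts differ, so xy^2z ∉ L.
Contradiction. Therefore L is not regular.

a^{p+k} b^p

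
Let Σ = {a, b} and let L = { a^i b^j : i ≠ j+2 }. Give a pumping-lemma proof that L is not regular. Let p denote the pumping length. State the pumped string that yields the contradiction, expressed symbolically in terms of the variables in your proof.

Assume L is regular; let p be its pumping constant.
Choose w = a^p b^{p+p!-2}. Since p ≠ (p+p!-2)+2 = p+p!, w ∈ L; and |w| ≥ p.
Write w = xyz as guaranteed by the lemma, with |xy| ≤ p and |y| ≥ 1.
Because |xy| ≤ p and w begins with p copies of a, we have y = a^k with 1 ≤ k ≤ p.
Since 1 ≤ k ≤ p, k divides p!; set t = 1 + p!/k. Then xy^t z has p + (p!/k)·k = p + p! copies of a. Now the a-count is p+p! and (b-count)+2 = (p+p!-2)+2 = p+p!, so i ≠ j+2 fails. So xy^t z = a^{p+p!} b^{p+p!-2} ∉ L.
This contradicts the pumping lemma, so L is not regular.

a^{p+p!} b^{p+p!-2}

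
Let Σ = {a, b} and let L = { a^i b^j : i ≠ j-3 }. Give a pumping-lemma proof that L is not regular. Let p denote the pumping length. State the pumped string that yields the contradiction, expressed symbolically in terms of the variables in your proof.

Toward a contradiction, assume L is regular with pumping length p.
Choose w = a^p b^{p+p!+3}. Since p ≠ (p+p!+3)-3 = p+p!, w ∈ L; and |w| ≥ p.
Write w = xyz as guaranteed by the lemma, with |xy| ≤ p and y is nonempty.
Since the first p symbols of w are all a's and |xy| ≤ p, y lies entirely in the leading a-block: y = a^k for some k with 1 ≤ k ≤ p.
Since 1 ≤ k ≤ p, k divides p!; set t = 1 + p!/k. Then xy^t z has p + (p!/k)·k = p + p! copies of a. Now the a-count is p+p! and (b-count)-3 = (p+p!+3)-3 = p+p!, so i ≠ j-3 fails. So xy^t z = a^{p+p!} b^{p+p!+3} ∉ L.
This contradicts the pumping lemma, so L is not regular.

a^{p+p!} b^{p+p!+3}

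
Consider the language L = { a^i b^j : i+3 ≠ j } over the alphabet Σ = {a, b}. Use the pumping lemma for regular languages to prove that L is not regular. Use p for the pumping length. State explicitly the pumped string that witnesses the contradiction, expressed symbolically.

a^{p+p!} b^{p+p!+3}

Assume L is regular; let p be its pumping constant.
Choose w = a^p b^{p+p!+3}. Since p ≠ (p+p!+3)-3 = p+p!, w ∈ L; and |w| ≥ p.
The pumping lemma gives a decomposition w = xyz where |xy| ≤ p and y is nonempty.
The first p characters of w are a's, so xy (and hence y) consists only of a's. Write y = a^k, 1 ≤ k ≤ p.
Since 1 ≤ k ≤ p, k divides p!; set t = 1 + p!/k. Then xy^t z has p + (p!/k)·k = p + p! copies of a. Now the a-count is p+p! and (b-count)-3 = (p+p!+3)-3 = p+p!, so i+3 ≠ j fails. So xy^t z = a^{p+p!} b^{p+p!+3} ∉ L.
Contradiction. Therefore L is not regular.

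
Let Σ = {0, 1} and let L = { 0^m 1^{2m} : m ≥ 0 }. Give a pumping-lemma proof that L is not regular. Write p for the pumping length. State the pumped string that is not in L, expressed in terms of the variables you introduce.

0^{p+k} 1^{2p}

Toward a contradiction, assume L is regular with pumping length p.
Let w = 0^p 1^{2p} ∈ L; note |w| = 3p ≥ p.
By the pumping lemma, w = xyz with |xy| ≤ p and |y| ≥ 1.
Since the first p symbols of w are all 0's and |xy| ≤ p, y lies entirely in the leading 0-block: y = 0^k for some k with 1 ≤ k ≤ p.
Pump with i = 2: xy^2z = 0^{p+k} 1^{2p}. For this to lie in L we would need 2p = 2(p+k), which forces k = 0. But k ≥ 1, so xy^2z ∉ L.
Contradiction. Therefore L is not regular.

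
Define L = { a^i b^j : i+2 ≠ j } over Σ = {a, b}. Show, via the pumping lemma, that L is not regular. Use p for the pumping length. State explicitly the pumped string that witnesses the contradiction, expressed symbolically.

Assume L is regular. Let p be the pumping length given by the pumping lemma.
Choose w = a^p b^{p+p!+2}. Since p ≠ (p+p!+2)-2 = p+p!, w ∈ L; and |w| ≥ p.
Write w = xyz as guaranteed by the lemma, with |xy| ≤ p and |y| > 0.
Because |xy| ≤ p and w begins with p copies of a, we have y = a^k with 1 ≤ k ≤ p.
Since 1 ≤ k ≤ p, k divides p!; set t = 1 + p!/k. Then xy^t z has p + (p!/k)·k = p + p! copies of a. Now the a-count is p+p! and (b-count)-2 = (p+p!+2)-2 = p+p!, so i+2 ≠ j fails. So xy^t z = a^{p+p!} b^{p+p!+2} ∉ L.
Contradiction. Therefore L is not regular.

a^{p+p!} b^{p+p!+2}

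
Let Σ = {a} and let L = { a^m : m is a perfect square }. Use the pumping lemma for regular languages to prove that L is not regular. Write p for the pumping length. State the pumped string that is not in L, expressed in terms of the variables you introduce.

Suppose for contradiction that L is regular, and let p be the pumping length.
Take w = a^{p²} ∈ L with |w| = p² ≥ p.
By the pumping lemma, w = xyz with |xy| ≤ p and |y| ≥ 1.
Then y = a^k for some k with 1 ≤ k ≤ p.
Pump with i = 2: xy^2z = a^{p²+k}. Since 1 ≤ k ≤ p, p² < p²+k ≤ p²+p < (p+1)², so p²+k lies strictly between consecutive squares and is not a perfect square. So xy^2z ∉ L.
This is a contradiction; hence L is not regular.

a^{p²+k}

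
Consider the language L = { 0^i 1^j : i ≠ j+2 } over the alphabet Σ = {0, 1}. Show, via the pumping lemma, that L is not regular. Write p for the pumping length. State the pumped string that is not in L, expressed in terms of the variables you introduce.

Assume L is regular. Let p be the pumping length given by the pumping lemma.
Choose w = 0^p 1^{p+p!-2}. Since p ≠ (p+p!-2)+2 = p+p!, w ∈ L; and |w| ≥ p.
By the pumping lemma, w = xyz with |xy| ≤ p and y is nonempty.
Because |xy| ≤ p and w begins with p copies of 0, we have y = 0^k with 1 ≤ k ≤ p.
Since 1 ≤ k ≤ p, k divides p!; set t = 1 + p!/k. Then xy^t z has p + (p!/k)·k = p + p! copies of 0. Now the 0-count is p+p! and (1-count)+2 = (p+p!-2)+2 = p+p!, so i ≠ j+2 fails. So xy^t z = 0^{p+p!} 1^{p+p!-2} ∉ L.
Contradiction. Therefore L is not regular.

0^{p+p!} 1^{p+p!-2}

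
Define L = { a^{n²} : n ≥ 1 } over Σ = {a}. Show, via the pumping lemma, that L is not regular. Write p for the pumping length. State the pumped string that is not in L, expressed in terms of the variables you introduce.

Assume L is regular; let p be its pumping constant.
Take w = a^{p²} ∈ L with |w| = p² ≥ p.
By the pumping lemma, w = xyz with |xy| ≤ p and |y| > 0.
Then y = a^k for some k with 1 ≤ k ≤ p.
Pump with i = 2: xy^2z = a^{p²+k}. Since 1 ≤ k ≤ p, p² < p²+k ≤ p²+p < (p+1)², so p²+k lies strictly between consecutive squares and is not a perfect square. So xy^2z ∉ L.
Contradiction. Therefore L is not regular.

a^{p²+k}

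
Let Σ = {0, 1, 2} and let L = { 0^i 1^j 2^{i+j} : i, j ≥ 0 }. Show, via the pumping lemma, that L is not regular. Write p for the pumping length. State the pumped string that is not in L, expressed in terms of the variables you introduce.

0^{p+k} 1^p 2^{2p}

Assume L is regular; let p be its pumping constant.
Take w = 0^p 1^p 2^{2p} ∈ L (with i=j=p, i+j=2p), |w| = 4p ≥ p.
The pumping lemma gives a decomposition w = xyz where |xy| ≤ p and |y| ≥ 1.
Because |xy| ≤ p and w begins with p copies of 0, we have y = 0^k with 1 ≤ k ≤ p.
Consider xy^2z = 0^{p+k} 1^p 2^{2p}. Now the 0- and 1-counts sum to 2p+k, but the 2-count is 2p ≠ 2p+k. So xy^2z ∉ L.
Contradiction. Therefore L is not regular.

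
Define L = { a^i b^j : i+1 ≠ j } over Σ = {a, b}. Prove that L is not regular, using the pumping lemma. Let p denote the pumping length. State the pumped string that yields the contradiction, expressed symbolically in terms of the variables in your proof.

a^{p+p!} b^{p+p!+1}

Assume L is regular; let p be its pumping constant.
Choose w = a^p b^{p+p!+1}. Since p ≠ (p+p!+1)-1 = p+p!, w ∈ L; and |w| ≥ p.
Write w = xyz as guaranteed by the lemma, with |xy| ≤ p and |y| ≥ 1.
Since the first p symbols of w are all a's and |xy| ≤ p, y lies entirely in the leading a-block: y = a^k for some k with 1 ≤ k ≤ p.
Since 1 ≤ k ≤ p, k divides p!; set t = 1 + p!/k. Then xy^t z has p + (p!/k)·k = p + p! copies of a. Now the a-count is p+p! and (b-count)-1 = (p+p!+1)-1 = p+p!, so i+1 ≠ j fails. So xy^t z = a^{p+p!} b^{p+p!+1} ∉ L.
Contradiction. Therefore L is not regular.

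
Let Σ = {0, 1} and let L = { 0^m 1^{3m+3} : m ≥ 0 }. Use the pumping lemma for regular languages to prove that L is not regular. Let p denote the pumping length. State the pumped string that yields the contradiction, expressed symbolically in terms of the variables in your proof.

0^{p+k} 1^{3p+3}

Toward a contradiction, assume L is regular with pumping length p.
Choose w = 0^p 1^{3p+3}, which is in L with |w| = 4p+3 ≥ p.
Write w = xyz as guaranteed by the lemma, with |xy| ≤ p and |y| > 0.
Since the first p symbols of w are all 0's and |xy| ≤ p, y lies entirely in the leading 0-block: y = 0^k for some k with 1 ≤ k ≤ p.
Pump with i = 2: xy^2z = 0^{p+k} 1^{3p+3}. For this to lie in L we would need 3p+3 = 3(p+k)+3, which forces k = 0. But k ≥ 1, so xy^2z ∉ L.
This is a contradiction; hence L is not regular.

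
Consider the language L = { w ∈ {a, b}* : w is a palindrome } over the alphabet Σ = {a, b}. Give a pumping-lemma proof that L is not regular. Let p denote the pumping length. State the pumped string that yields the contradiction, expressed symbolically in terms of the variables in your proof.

a^{p+k} b a^p

Toward a contradiction, assume L is regular with pumping length p.
Take w = a^p b a^p, a palindrome of length 2p+1 ≥ p.
The pumping lemma gives a decomposition w = xyz where |xy| ≤ p and |y| > 0.
The first p characters of w are a's, so xy (and hence y) consists only of a's. Write y = a^k, 1 ≤ k ≤ p.
Pump with i = 2: xy^2z = a^{p+k} b a^p. Its reverse is a^p b a^{p+k}, which differs from xy^2z since k ≥ 1. So xy^2z is not a palindrome and xy^2z ∉ L.
This contradicts the pumping lemma, so L is not regular.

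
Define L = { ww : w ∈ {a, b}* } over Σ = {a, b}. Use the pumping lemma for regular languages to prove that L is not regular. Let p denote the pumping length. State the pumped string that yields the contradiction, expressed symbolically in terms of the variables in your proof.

a^{p+k} b^p a^p b^p

Toward a contradiction, assume L is regular with pumping length p.
Take w = a^p b^p a^p b^p = uu where u = a^pb^p; then w ∈ L and |w| = 4p ≥ p.
By the pumping lemma, w = xyz with |xy| ≤ p and y is nonempty.
Since the first p symbols of w are all a's and |xy| ≤ p, y lies entirely in the leading a-block: y = a^k for some k with 1 ≤ k ≤ p.
Pump with i = 2: xy^2z = a^{p+k} b^p a^p b^p, of length 4p+k. Suppose this equals vv. The string starts with a and ends with b, so v does too; thus the boundary between the two copies of v is a b→a transition. There is exactly one such transition, at position 2p+k, so |v| = 2p+k and |vv| = 4p+2k ≠ 4p+k since k ≥ 1. So xy^2z ∉ L.
Contradiction. Therefore L is not regular.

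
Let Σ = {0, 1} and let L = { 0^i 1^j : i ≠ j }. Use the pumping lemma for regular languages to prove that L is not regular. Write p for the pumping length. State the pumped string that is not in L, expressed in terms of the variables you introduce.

Assume L is regular; let p be its pumping constant.
Choose w = 0^p 1^{p+p!}. Since p ≠ p+p!, w ∈ L; and |w| ≥ p.
The pumping lemma gives a decomposition w = xyz where |xy| ≤ p and y is nonempty.
The first p characters of w are 0's, so xy (and hence y) consists only of 0's. Write y = 0^k, 1 ≤ k ≤ p.
Since 1 ≤ k ≤ p, k divides p!; set t = 1 + p!/k. Then xy^t z has p + (p!/k)·k = p + p! copies of 0. Now the 0-count equals the 1-count, so i ≠ j fails. So xy^t z = 0^{p+p!} 1^{p+p!} ∉ L.
This contradicts the pumping lemma, so L is not regular.

0^{p+p!} 1^{p+p!}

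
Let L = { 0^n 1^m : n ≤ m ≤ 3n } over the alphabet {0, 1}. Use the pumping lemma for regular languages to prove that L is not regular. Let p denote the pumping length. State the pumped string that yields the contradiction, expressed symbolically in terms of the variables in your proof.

Assume L is regular. Let p be the pumping length given by the pumping lemma.
Take w = 0^p 1^p ∈ L (since p ≤ p ≤ 3p), with |w| = 2p ≥ p.
By the pumping lemma, w = xyz with |xy| ≤ p and |y| ≥ 1.
Since the first p symbols of w are all 0's and |xy| ≤ p, y lies entirely in the leading 0-block: y = 0^k for some k with 1 ≤ k ≤ p.
Pump with i = 2: xy^2z = 0^{p+k} 1^p. Now n = p+k > p = m, so the condition n ≤ m fails. Thus xy^2z ∉ L.
Contradiction. Therefore L is not regular.

0^{p+k} 1^p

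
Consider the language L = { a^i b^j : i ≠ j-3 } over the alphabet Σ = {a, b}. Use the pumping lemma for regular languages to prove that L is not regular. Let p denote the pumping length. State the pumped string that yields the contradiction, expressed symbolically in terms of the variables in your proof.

a^{p+p!} b^{p+p!+3}

Toward a contradiction, assume L is regular with pumping length p.
Choose w = a^p b^{p+p!+3}. Since p ≠ (p+p!+3)-3 = p+p!, w ∈ L; and |w| ≥ p.
Write w = xyz as guaranteed by the lemma, with |xy| ≤ p and y is nonempty.
The first p characters of w are a's, so xy (and hence y) consists only of a's. Write y = a^k, 1 ≤ k ≤ p.
Since 1 ≤ k ≤ p, k divides p!; set t = 1 + p!/k. Then xy^t z has p + (p!/k)·k = p + p! copies of a. Now the a-count is p+p! and (b-count)-3 = (p+p!+3)-3 = p+p!, so i ≠ j-3 fails. So xy^t z = a^{p+p!} b^{p+p!+3} ∉ L.
This contradicts the pumping lemma, so L is not regular.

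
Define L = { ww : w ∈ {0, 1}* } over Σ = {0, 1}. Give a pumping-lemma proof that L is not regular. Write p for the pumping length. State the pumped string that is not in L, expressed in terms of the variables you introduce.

Assume L is regular; let p be its pumping constant.
Take w = 0^p 1^p 0^p 1^p = uu where u = 0^p1^p; then w ∈ L and |w| = 4p ≥ p.
By the pumping lemma, w = xyz with |xy| ≤ p and |y| > 0.
Since the first p symbols of w are all 0's and |xy| ≤ p, y lies entirely in the leading 0-block: y = 0^k for some k with 1 ≤ k ≤ p.
Pump with i = 2: xy^2z = 0^{p+k} 1^p 0^p 1^p, of length 4p+k. Suppose this equals vv. The string starts with 0 and ends with 1, so v does too; thus the boundary between the two copies of v is a 1→0 transition. There is exactly one such transition, at position 2p+k, so |v| = 2p+k and |vv| = 4p+2k ≠ 4p+k since k ≥ 1. So xy^2z ∉ L.
This is a contradiction; hence L is not regular.

0^{p+k} 1^p 0^p 1^p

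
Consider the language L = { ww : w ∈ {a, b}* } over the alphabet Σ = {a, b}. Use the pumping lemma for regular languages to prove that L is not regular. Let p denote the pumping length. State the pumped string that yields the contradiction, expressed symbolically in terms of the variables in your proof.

Assume L is regular. Let p be the pumping length given by the pumping lemma.
Take w = a^p b^p a^p b^p = uu where u = a^pb^p; then w ∈ L and |w| = 4p ≥ p.
Write w = xyz as guaranteed by the lemma, with |xy| ≤ p and y is nonempty.
The first p characters of w are a's, so xy (and hence y) consists only of a's. Write y = a^k, 1 ≤ k ≤ p.
Pump with i = 2: xy^2z = a^{p+k} b^p a^p b^p, of length 4p+k. Suppose this equals vv. The string starts with a and ends with b, so v does too; thus the boundary between the two copies of v is a b→a transition. There is exactly one such transition, at position 2p+k, so |v| = 2p+k and |vv| = 4p+2k ≠ 4p+k since k ≥ 1. So xy^2z ∉ L.
Contradiction. Therefore L is not regular.

a^{p+k} b^p a^p b^p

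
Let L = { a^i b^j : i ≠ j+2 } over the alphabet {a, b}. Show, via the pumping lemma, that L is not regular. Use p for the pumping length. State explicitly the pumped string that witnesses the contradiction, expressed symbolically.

Assume L is regular; let p be its pumping constant.
Choose w = a^p b^{p+p!-2}. Since p ≠ (p+p!-2)+2 = p+p!, w ∈ L; and |w| ≥ p.
The pumping lemma gives a decomposition w = xyz where |xy| ≤ p and |y| ≥ 1.
The first p characters of w are a's, so xy (and hence y) consists only of a's. Write y = a^k, 1 ≤ k ≤ p.
Since 1 ≤ k ≤ p, k divides p!; set t = 1 + p!/k. Then xy^t z has p + (p!/k)·k = p + p! copies of a. Now the a-count is p+p! and (b-count)+2 = (p+p!-2)+2 = p+p!, so i ≠ j+2 fails. So xy^t z = a^{p+p!} b^{p+p!-2} ∉ L.
Contradiction. Therefore L is not regular.

a^{p+p!} b^{p+p!-2}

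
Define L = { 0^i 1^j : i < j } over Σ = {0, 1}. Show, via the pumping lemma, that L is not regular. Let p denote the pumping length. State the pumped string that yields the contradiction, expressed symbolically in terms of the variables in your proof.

Suppose for contradiction that L is regular, and let p be the pumping length.
Choose w = 0^p 1^{p+1} ∈ L, with |w| = 2p+1 ≥ p.
The pumping lemma gives a decomposition w = xyz where |xy| ≤ p and |y| ≥ 1.
Because |xy| ≤ p and w begins with p copies of 0, we have y = 0^k with 1 ≤ k ≤ p.
Consider xy^2z = 0^{p+k} 1^{p+1}. Since k ≥ 1, the 0-count p+k is at least p+1, so i < j fails; thus xy^2z ∉ L.
This is a contradiction; hence L is not regular.

0^{p+k} 1^{p+1}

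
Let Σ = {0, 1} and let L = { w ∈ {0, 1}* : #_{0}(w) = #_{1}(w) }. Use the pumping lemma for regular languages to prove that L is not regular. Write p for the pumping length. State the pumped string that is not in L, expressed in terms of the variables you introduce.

0^{p+k} 1^p

Toward a contradiction, assume L is regular with pumping length p.
Choose w = 0^p 1^p ∈ L with |w| = 2p ≥ p.
By the pumping lemma, w = xyz with |xy| ≤ p and y is nonempty.
The first p characters of w are 0's, so xy (and hence y) consists only of 0's. Write y = 0^k, 1 ≤ k ≤ p.
Pump with i = 2: xy^2z = 0^{p+k} 1^p has p+k occurrences of 0 but only p of 1. Since k ≥ 1 the counts differ, so xy^2z ∉ L.
This contradicts the pumping lemma, so L is not regular.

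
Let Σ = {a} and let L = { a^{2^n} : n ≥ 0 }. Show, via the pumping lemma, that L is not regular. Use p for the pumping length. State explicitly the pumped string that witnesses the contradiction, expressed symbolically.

Suppose for contradiction that L is regular, and let p be the pumping length.
Take w = a^{2^p} ∈ L with |w| = 2^p ≥ p.
The pumping lemma gives a decomposition w = xyz where |xy| ≤ p and |y| ≥ 1.
Then y = a^k for some k with 1 ≤ k ≤ p.
Pump with i = 2: xy^2z = a^{2^p+k}. Since 1 ≤ k ≤ p < 2^p, we have 2^p < 2^p+k < 2^{p+1}, so 2^p+k is not a power of 2. So xy^2z ∉ L.
This is a contradiction; hence L is not regular.

a^{2^p+k}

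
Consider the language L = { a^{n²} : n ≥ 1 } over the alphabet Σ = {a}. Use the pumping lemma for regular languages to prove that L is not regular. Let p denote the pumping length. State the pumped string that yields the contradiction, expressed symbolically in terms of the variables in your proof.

a^{p²+k}

Assume L is regular. Let p be the pumping length given by the pumping lemma.
Take w = a^{p²} ∈ L with |w| = p² ≥ p.
The pumping lemma gives a decomposition w = xyz where |xy| ≤ p and |y| > 0.
Then y = a^k for some k with 1 ≤ k ≤ p.
Pump with i = 2: xy^2z = a^{p²+k}. Since 1 ≤ k ≤ p, p² < p²+k ≤ p²+p < (p+1)², so p²+k lies strictly between consecutive squares and is not a perfect square. So xy^2z ∉ L.
This is a contradiction; hence L is not regular.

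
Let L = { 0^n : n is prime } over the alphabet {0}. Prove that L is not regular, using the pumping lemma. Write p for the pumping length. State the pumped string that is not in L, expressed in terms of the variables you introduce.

Assume L is regular; let p be its pumping constant.
Let q be a prime with q ≥ p+2 (infinitely many primes exist), and take w = 0^q ∈ L with |w| = q ≥ p.
By the pumping lemma, w = xyz with |xy| ≤ p and |y| ≥ 1.
Then y = 0^k for some k with 1 ≤ k ≤ p.
Since 1 ≤ k ≤ p, |xz| = q-k. Pump with i = q+1: |xy^{q+1}z| = (q-k)+(q+1)k = q+qk = q(1+k), which is composite (both factors ≥ 2). So xy^{q+1}z = 0^{q(1+k)} ∉ L.
This is a contradiction; hence L is not regular.

0^{q(1+k)}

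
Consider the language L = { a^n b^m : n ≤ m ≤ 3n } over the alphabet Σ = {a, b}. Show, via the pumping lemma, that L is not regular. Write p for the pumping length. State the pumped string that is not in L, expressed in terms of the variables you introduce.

Assume L is regular; let p be its pumping constant.
Take w = a^p b^p ∈ L (since p ≤ p ≤ 3p), with |w| = 2p ≥ p.
Write w = xyz as guaranteed by the lemma, with |xy| ≤ p and |y| > 0.
Since the first p symbols of w are all a's and |xy| ≤ p, y lies entirely in the leading a-block: y = a^k for some k with 1 ≤ k ≤ p.
Pump with i = 2: xy^2z = a^{p+k} b^p. Now n = p+k > p = m, so the condition n ≤ m fails. Thus xy^2z ∉ L.
This is a contradiction; hence L is not regular.

a^{p+k} b^p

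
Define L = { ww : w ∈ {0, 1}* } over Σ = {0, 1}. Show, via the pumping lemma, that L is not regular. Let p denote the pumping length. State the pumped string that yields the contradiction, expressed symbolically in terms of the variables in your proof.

Assume L is regular. Let p be the pumping length given by the pumping lemma.
Take w = 0^p 1^p 0^p 1^p = uu where u = 0^p1^p; then w ∈ L and |w| = 4p ≥ p.
The pumping lemma gives a decomposition w = xyz where |xy| ≤ p and |y| > 0.
The first p characters of w are 0's, so xy (and hence y) consists only of 0's. Write y = 0^k, 1 ≤ k ≤ p.
Pump with i = 2: xy^2z = 0^{p+k} 1^p 0^p 1^p, of length 4p+k. Suppose this equals vv. The string starts with 0 and ends with 1, so v does too; thus the boundary between the two copies of v is a 1→0 transition. There is exactly one such transition, at position 2p+k, so |v| = 2p+k and |vv| = 4p+2k ≠ 4p+k since k ≥ 1. So xy^2z ∉ L.
This is a contradiction; hence L is not regular.

0^{p+k} 1^p 0^p 1^p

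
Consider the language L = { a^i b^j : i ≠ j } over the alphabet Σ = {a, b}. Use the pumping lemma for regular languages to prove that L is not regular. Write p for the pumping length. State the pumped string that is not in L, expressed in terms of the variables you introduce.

a^{p+p!} b^{p+p!}

Assume L is regular. Let p be the pumping length given by the pumping lemma.
Choose w = a^p b^{p+p!}. Since p ≠ p+p!, w ∈ L; and |w| ≥ p.
The pumping lemma gives a decomposition w = xyz where |xy| ≤ p and |y| > 0.
Because |xy| ≤ p and w begins with p copies of a, we have y = a^k with 1 ≤ k ≤ p.
Since 1 ≤ k ≤ p, k divides p!; set t = 1 + p!/k. Then xy^t z has p + (p!/k)·k = p + p! copies of a. Now the a-count equals the b-count, so i ≠ j fails. So xy^t z = a^{p+p!} b^{p+p!} ∉ L.
This contradicts the pumping lemma, so L is not regular.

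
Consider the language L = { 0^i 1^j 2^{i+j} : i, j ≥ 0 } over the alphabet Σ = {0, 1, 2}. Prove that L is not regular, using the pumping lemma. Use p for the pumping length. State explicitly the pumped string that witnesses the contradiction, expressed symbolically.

Toward a contradiction, assume L is regular with pumping length p.
Take w = 0^p 1^p 2^{2p} ∈ L (with i=j=p, i+j=2p), |w| = 4p ≥ p.
Write w = xyz as guaranteed by the lemma, with |xy| ≤ p and |y| ≥ 1.
The first p characters of w are 0's, so xy (and hence y) consists only of 0's. Write y = 0^k, 1 ≤ k ≤ p.
Consider xy^2z = 0^{p+k} 1^p 2^{2p}. Now the 0- and 1-counts sum to 2p+k, but the 2-count is 2p ≠ 2p+k. So xy^2z ∉ L.
Contradiction. Therefore L is not regular.

0^{p+k} 1^p 2^{2p}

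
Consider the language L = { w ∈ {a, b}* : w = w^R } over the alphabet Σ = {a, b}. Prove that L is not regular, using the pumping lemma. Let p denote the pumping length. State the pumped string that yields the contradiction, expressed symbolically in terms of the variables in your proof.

Assume L is regular; let p be its pumping constant.
Take w = a^p b a^p, a palindrome of length 2p+1 ≥ p.
The pumping lemma gives a decomposition w = xyz where |xy| ≤ p and y is nonempty.
The first p characters of w are a's, so xy (and hence y) consists only of a's. Write y = a^k, 1 ≤ k ≤ p.
Pump with i = 2: xy^2z = a^{p+k} b a^p. Its reverse is a^p b a^{p+k}, which differs from xy^2z since k ≥ 1. So xy^2z is not a palindrome and xy^2z ∉ L.
This contradicts the pumping lemma, so L is not regular.

a^{p+k} b a^p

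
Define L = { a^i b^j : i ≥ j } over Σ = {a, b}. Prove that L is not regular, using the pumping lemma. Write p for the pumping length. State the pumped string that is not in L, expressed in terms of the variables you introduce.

a^{p-k} b^p

Toward a contradiction, assume L is regular with pumping length p.
Choose w = a^p b^p ∈ L, with |w| = 2p ≥ p.
By the pumping lemma, w = xyz with |xy| ≤ p and y is nonempty.
Because |xy| ≤ p and w begins with p copies of a, we have y = a^k with 1 ≤ k ≤ p.
Consider xy^0z = xz = a^{p-k} b^p. Since k ≥ 1, the a-count p-k is less than p, so i ≥ j fails; thus xz ∉ L.
This is a contradiction; hence L is not regular.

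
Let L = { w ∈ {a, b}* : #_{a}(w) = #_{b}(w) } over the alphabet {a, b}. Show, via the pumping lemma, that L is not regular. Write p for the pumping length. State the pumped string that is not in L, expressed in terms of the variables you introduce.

Assume L is regular; let p be its pumping constant.
Choose w = a^p b^p ∈ L with |w| = 2p ≥ p.
By the pumping lemma, w = xyz with |xy| ≤ p and |y| ≥ 1.
Because |xy| ≤ p and w begins with p copies of a, we have y = a^k with 1 ≤ k ≤ p.
Pump with i = 2: xy^2z = a^{p+k} b^p has p+k occurrences of a but only p of b. Since k ≥ 1 the counts differ, so xy^2z ∉ L.
Contradiction. Therefore L is not regular.

a^{p+k} b^p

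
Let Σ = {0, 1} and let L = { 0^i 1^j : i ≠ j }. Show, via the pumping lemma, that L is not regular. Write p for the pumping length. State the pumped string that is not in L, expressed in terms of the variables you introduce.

Assume L is regular. Let p be the pumping length given by the pumping lemma.
Choose w = 0^p 1^{p+p!}. Since p ≠ p+p!, w ∈ L; and |w| ≥ p.
Write w = xyz as guaranteed by the lemma, with |xy| ≤ p and y is nonempty.
Since the first p symbols of w are all 0's and |xy| ≤ p, y lies entirely in the leading 0-block: y = 0^k for some k with 1 ≤ k ≤ p.
Since 1 ≤ k ≤ p, k divides p!; set t = 1 + p!/k. Then xy^t z has p + (p!/k)·k = p + p! copies of 0. Now the 0-count equals the 1-count, so i ≠ j fails. So xy^t z = 0^{p+p!} 1^{p+p!} ∉ L.
Contradiction. Therefore L is not regular.

0^{p+p!} 1^{p+p!}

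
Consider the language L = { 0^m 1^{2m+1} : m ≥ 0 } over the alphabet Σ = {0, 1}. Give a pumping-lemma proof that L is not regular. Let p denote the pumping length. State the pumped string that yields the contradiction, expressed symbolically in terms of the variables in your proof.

Toward a contradiction, assume L is regular with pumping length p.
Let w = 0^p 1^{2p+1} ∈ L; note |w| = 3p+1 ≥ p.
By the pumping lemma, w = xyz with |xy| ≤ p and y is nonempty.
The first p characters of w are 0's, so xy (and hence y) consists only of 0's. Write y = 0^k, 1 ≤ k ≤ p.
Pump with i = 2: xy^2z = 0^{p+k} 1^{2p+1}. For this to lie in L we would need 2p+1 = 2(p+k)+1, which forces k = 0. But k ≥ 1, so xy^2z ∉ L.
This contradicts the pumping lemma, so L is not regular.

0^{p+k} 1^{2p+1}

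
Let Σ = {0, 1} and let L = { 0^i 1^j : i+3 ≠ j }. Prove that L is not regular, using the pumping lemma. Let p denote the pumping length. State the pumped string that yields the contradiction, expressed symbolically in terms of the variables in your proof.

0^{p+p!} 1^{p+p!+3}

Toward a contradiction, assume L is regular with pumping length p.
Choose w = 0^p 1^{p+p!+3}. Since p ≠ (p+p!+3)-3 = p+p!, w ∈ L; and |w| ≥ p.
The pumping lemma gives a decomposition w = xyz where |xy| ≤ p and |y| ≥ 1.
The first p characters of w are 0's, so xy (and hence y) consists only of 0's. Write y = 0^k, 1 ≤ k ≤ p.
Since 1 ≤ k ≤ p, k divides p!; set t = 1 + p!/k. Then xy^t z has p + (p!/k)·k = p + p! copies of 0. Now the 0-count is p+p! and (1-count)-3 = (p+p!+3)-3 = p+p!, so i+3 ≠ j fails. So xy^t z = 0^{p+p!} 1^{p+p!+3} ∉ L.
This contradicts the pumping lemma, so L is not regular.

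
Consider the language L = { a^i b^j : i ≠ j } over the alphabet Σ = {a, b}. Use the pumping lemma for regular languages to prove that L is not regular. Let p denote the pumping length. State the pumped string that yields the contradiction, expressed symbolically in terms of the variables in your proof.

a^{p+p!} b^{p+p!}

Suppose for contradiction that L is regular, and let p be the pumping length.
Choose w = a^p b^{p+p!}. Since p ≠ p+p!, w ∈ L; and |w| ≥ p.
Write w = xyz as guaranteed by the lemma, with |xy| ≤ p and |y| ≥ 1.
Since the first p symbols of w are all a's and |xy| ≤ p, y lies entirely in the leading a-block: y = a^k for some k with 1 ≤ k ≤ p.
Since 1 ≤ k ≤ p, k divides p!; set t = 1 + p!/k. Then xy^t z has p + (p!/k)·k = p + p! copies of a. Now the a-count equals the b-count, so i ≠ j fails. So xy^t z = a^{p+p!} b^{p+p!} ∉ L.
This contradicts the pumping lemma, so L is not regular.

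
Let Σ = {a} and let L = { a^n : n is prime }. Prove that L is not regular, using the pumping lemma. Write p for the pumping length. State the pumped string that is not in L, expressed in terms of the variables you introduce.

a^{q(1+k)}

Toward a contradiction, assume L is regular with pumping length p.
Let q be a prime with q ≥ p+2 (infinitely many primes exist), and take w = a^q ∈ L with |w| = q ≥ p.
By the pumping lemma, w = xyz with |xy| ≤ p and y is nonempty.
Then y = a^k for some k with 1 ≤ k ≤ p.
Since 1 ≤ k ≤ p, |xz| = q-k. Pump with i = q+1: |xy^{q+1}z| = (q-k)+(q+1)k = q+qk = q(1+k), which is composite (both factors ≥ 2). So xy^{q+1}z = a^{q(1+k)} ∉ L.
This is a contradiction; hence L is not regular.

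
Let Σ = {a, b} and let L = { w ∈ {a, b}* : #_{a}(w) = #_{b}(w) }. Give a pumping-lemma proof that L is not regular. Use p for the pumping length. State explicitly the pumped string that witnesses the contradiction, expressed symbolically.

a^{p+k} b^p

Toward a contradiction, assume L is regular with pumping length p.
Choose w = a^p b^p ∈ L with |w| = 2p ≥ p.
Write w = xyz as guaranteed by the lemma, with |xy| ≤ p and |y| > 0.
Since the first p symbols of w are all a's and |xy| ≤ p, y lies entirely in the leading a-block: y = a^k for some k with 1 ≤ k ≤ p.
Pump with i = 2: xy^2z = a^{p+k} b^p has p+k occurrences of a but only p of b. Since k ≥ 1 the counts differ, so xy^2z ∉ L.
Contradiction. Therefore L is not regular.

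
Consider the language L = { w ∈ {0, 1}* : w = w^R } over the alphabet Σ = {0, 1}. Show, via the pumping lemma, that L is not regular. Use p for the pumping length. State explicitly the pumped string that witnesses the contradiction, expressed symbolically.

0^{p+k} 1 0^p

Suppose for contradiction that L is regular, and let p be the pumping length.
Take w = 0^p 1 0^p, a palindrome of length 2p+1 ≥ p.
The pumping lemma gives a decomposition w = xyz where |xy| ≤ p and |y| ≥ 1.
The first p characters of w are 0's, so xy (and hence y) consists only of 0's. Write y = 0^k, 1 ≤ k ≤ p.
Pump with i = 2: xy^2z = 0^{p+k} 1 0^p. Its reverse is 0^p 1 0^{p+k}, which differs from xy^2z since k ≥ 1. So xy^2z is not a palindrome and xy^2z ∉ L.
This contradicts the pumping lemma, so L is not regular.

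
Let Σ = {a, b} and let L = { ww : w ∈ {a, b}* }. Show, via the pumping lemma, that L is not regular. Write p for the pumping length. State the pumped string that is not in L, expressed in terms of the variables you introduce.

Assume L is regular; let p be its pumping constant.
Take w = a^p b^p a^p b^p = uu where u = a^pb^p; then w ∈ L and |w| = 4p ≥ p.
The pumping lemma gives a decomposition w = xyz where |xy| ≤ p and |y| ≥ 1.
The first p characters of w are a's, so xy (and hence y) consists only of a's. Write y = a^k, 1 ≤ k ≤ p.
Pump with i = 2: xy^2z = a^{p+k} b^p a^p b^p, of length 4p+k. Suppose this equals vv. The string starts with a and ends with b, so v does too; thus the boundary between the two copies of v is a b→a transition. There is exactly one such transition, at position 2p+k, so |v| = 2p+k and |vv| = 4p+2k ≠ 4p+k since k ≥ 1. So xy^2z ∉ L.
Contradiction. Therefore L is not regular.

a^{p+k} b^p a^p b^p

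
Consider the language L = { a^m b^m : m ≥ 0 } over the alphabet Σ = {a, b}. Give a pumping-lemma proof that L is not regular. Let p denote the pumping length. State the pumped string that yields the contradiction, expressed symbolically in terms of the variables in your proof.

a^{p+k} b^p

Toward a contradiction, assume L is regular with pumping length p.
Let w = a^p b^p ∈ L; note |w| = 2p ≥ p.
Write w = xyz as guaranteed by the lemma, with |xy| ≤ p and |y| > 0.
The first p characters of w are a's, so xy (and hence y) consists only of a's. Write y = a^k, 1 ≤ k ≤ p.
Pump with i = 2: xy^2z = a^{p+k} b^p. For this to lie in L we would need p = p+k, which forces k = 0. But k ≥ 1, so xy^2z ∉ L.
This is a contradiction; hence L is not regular.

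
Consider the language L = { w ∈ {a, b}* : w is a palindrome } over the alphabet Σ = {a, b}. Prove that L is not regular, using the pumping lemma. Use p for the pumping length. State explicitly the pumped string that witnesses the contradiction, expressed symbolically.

Suppose for contradiction that L is regular, and let p be the pumping length.
Take w = a^p b a^p, a palindrome of length 2p+1 ≥ p.
Write w = xyz as guaranteed by the lemma, with |xy| ≤ p and |y| > 0.
Because |xy| ≤ p and w begins with p copies of a, we have y = a^k with 1 ≤ k ≤ p.
Pump with i = 2: xy^2z = a^{p+k} b a^p. Its reverse is a^p b a^{p+k}, which differs from xy^2z since k ≥ 1. So xy^2z is not a palindrome and xy^2z ∉ L.
This contradicts the pumping lemma, so L is not regular.

a^{p+k} b a^p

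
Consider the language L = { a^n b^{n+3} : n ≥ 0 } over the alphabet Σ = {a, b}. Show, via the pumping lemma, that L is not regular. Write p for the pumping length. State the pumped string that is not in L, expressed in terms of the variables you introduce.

Assume L is regular. Let p be the pumping length given by the pumping lemma.
Choose w = a^p b^{p+3}, which is in L with |w| = 2p+3 ≥ p.
By the pumping lemma, w = xyz with |xy| ≤ p and y is nonempty.
Because |xy| ≤ p and w begins with p copies of a, we have y = a^k with 1 ≤ k ≤ p.
Pump with i = 2: xy^2z = a^{p+k} b^{p+3}. For this to lie in L we would need p+3 = (p+k)+3, which forces k = 0. But k ≥ 1, so xy^2z ∉ L.
This is a contradiction; hence L is not regular.

a^{p+k} b^{p+3}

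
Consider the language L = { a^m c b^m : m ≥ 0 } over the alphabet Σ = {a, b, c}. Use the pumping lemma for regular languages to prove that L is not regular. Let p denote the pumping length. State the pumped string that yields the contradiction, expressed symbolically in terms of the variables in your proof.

a^{p+k} c b^p

Assume L is regular. Let p be the pumping length given by the pumping lemma.
Take w = a^p c b^p ∈ L with |w| = 2p+1 ≥ p.
By the pumping lemma, w = xyz with |xy| ≤ p and |y| > 0.
The first p characters of w are a's, so xy (and hence y) consists only of a's. Write y = a^k, 1 ≤ k ≤ p.
Pump with i = 2: xy^2z = a^{p+k} c b^p, which would require p+k = p. But k ≥ 1, so xy^2z ∉ L.
This contradicts the pumping lemma, so L is not regular.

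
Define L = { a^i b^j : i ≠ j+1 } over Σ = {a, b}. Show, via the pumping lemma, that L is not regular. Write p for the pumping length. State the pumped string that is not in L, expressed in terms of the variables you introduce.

Toward a contradiction, assume L is regular with pumping length p.
Choose w = a^p b^{p+p!-1}. Since p ≠ (p+p!-1)+1 = p+p!, w ∈ L; and |w| ≥ p.
The pumping lemma gives a decomposition w = xyz where |xy| ≤ p and |y| ≥ 1.
Since the first p symbols of w are all a's and |xy| ≤ p, y lies entirely in the leading a-block: y = a^k for some k with 1 ≤ k ≤ p.
Since 1 ≤ k ≤ p, k divides p!; set t = 1 + p!/k. Then xy^t z has p + (p!/k)·k = p + p! copies of a. Now the a-count is p+p! and (b-count)+1 = (p+p!-1)+1 = p+p!, so i ≠ j+1 fails. So xy^t z = a^{p+p!} b^{p+p!-1} ∉ L.
This contradicts the pumping lemma, so L is not regular.

a^{p+p!} b^{p+p!-1}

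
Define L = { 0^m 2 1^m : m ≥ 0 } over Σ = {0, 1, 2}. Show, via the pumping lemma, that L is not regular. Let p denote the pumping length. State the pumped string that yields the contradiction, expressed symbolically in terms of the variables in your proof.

Suppose for contradiction that L is regular, and let p be the pumping length.
Take w = 0^p 2 1^p ∈ L with |w| = 2p+1 ≥ p.
By the pumping lemma, w = xyz with |xy| ≤ p and y is nonempty.
The first p characters of w are 0's, so xy (and hence y) consists only of 0's. Write y = 0^k, 1 ≤ k ≤ p.
Pump with i = 2: xy^2z = 0^{p+k} 2 1^p, which would require p+k = p. But k ≥ 1, so xy^2z ∉ L.
This contradicts the pumping lemma, so L is not regular.

0^{p+k} 2 1^p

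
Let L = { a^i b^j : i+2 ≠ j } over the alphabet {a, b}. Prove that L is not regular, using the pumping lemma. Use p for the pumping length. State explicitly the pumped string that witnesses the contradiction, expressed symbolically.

Toward a contradiction, assume L is regular with pumping length p.
Choose w = a^p b^{p+p!+2}. Since p ≠ (p+p!+2)-2 = p+p!, w ∈ L; and |w| ≥ p.
Write w = xyz as guaranteed by the lemma, with |xy| ≤ p and y is nonempty.
The first p characters of w are a's, so xy (and hence y) consists only of a's. Write y = a^k, 1 ≤ k ≤ p.
Since 1 ≤ k ≤ p, k divides p!; set t = 1 + p!/k. Then xy^t z has p + (p!/k)·k = p + p! copies of a. Now the a-count is p+p! and (b-count)-2 = (p+p!+2)-2 = p+p!, so i+2 ≠ j fails. So xy^t z = a^{p+p!} b^{p+p!+2} ∉ L.
Contradiction. Therefore L is not regular.

a^{p+p!} b^{p+p!+2}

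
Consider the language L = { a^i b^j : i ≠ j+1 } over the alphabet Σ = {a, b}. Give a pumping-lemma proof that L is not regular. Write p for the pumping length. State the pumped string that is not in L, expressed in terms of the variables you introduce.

a^{p+p!} b^{p+p!-1}

Assume L is regular. Let p be the pumping length given by the pumping lemma.
Choose w = a^p b^{p+p!-1}. Since p ≠ (p+p!-1)+1 = p+p!, w ∈ L; and |w| ≥ p.
The pumping lemma gives a decomposition w = xyz where |xy| ≤ p and |y| > 0.
Since the first p symbols of w are all a's and |xy| ≤ p, y lies entirely in the leading a-block: y = a^k for some k with 1 ≤ k ≤ p.
Since 1 ≤ k ≤ p, k divides p!; set t = 1 + p!/k. Then xy^t z has p + (p!/k)·k = p + p! copies of a. Now the a-count is p+p! and (b-count)+1 = (p+p!-1)+1 = p+p!, so i ≠ j+1 fails. So xy^t z = a^{p+p!} b^{p+p!-1} ∉ L.
This is a contradiction; hence L is not regular.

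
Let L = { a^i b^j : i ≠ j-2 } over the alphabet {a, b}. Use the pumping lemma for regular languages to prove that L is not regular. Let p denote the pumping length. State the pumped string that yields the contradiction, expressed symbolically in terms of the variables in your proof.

a^{p+p!} b^{p+p!+2}

Toward a contradiction, assume L is regular with pumping length p.
Choose w = a^p b^{p+p!+2}. Since p ≠ (p+p!+2)-2 = p+p!, w ∈ L; and |w| ≥ p.
By the pumping lemma, w = xyz with |xy| ≤ p and |y| ≥ 1.
The first p characters of w are a's, so xy (and hence y) consists only of a's. Write y = a^k, 1 ≤ k ≤ p.
Since 1 ≤ k ≤ p, k divides p!; set t = 1 + p!/k. Then xy^t z has p + (p!/k)·k = p + p! copies of a. Now the a-count is p+p! and (b-count)-2 = (p+p!+2)-2 = p+p!, so i ≠ j-2 fails. So xy^t z = a^{p+p!} b^{p+p!+2} ∉ L.
This contradicts the pumping lemma, so L is not regular.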